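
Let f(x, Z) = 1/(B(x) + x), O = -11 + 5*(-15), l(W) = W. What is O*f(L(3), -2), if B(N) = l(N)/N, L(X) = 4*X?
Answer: -86/13 ≈ -6.6154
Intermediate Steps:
O = -86 (O = -11 - 75 = -86)
B(N) = 1 (B(N) = N/N = 1)
f(x, Z) = 1/(1 + x)
O*f(L(3), -2) = -86/(1 + 4*3) = -86/(1 + 12) = -86/13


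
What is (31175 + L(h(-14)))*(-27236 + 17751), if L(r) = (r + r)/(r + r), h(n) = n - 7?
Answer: -295704360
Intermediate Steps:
h(n) = -7 + n
L(r) = 1 (L(r) = (2*r)/((2*r)) = (2*r)*(1/(2*r)) = 1)
(31175 + L(h(-14)))*(-27236 + 17751) = (31175 + 1)*(-27236 + 17751) = 31176*(-9485) = -295704360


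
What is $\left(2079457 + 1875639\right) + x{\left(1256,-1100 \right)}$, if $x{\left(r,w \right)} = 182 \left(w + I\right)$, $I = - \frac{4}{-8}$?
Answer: $3754987$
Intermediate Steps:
$I = \frac{1}{2}$ ($I = \left(-4\right) \left(- \frac{1}{8}\right) = \frac{1}{2} \approx 0.5$)
$x{\left(r,w \right)} = 91 + 182 w$ ($x{\left(r,w \right)} = 182 \left(w + \frac{1}{2}\right) = 182 \left(\frac{1}{2} + w\right) = 91 + 182 w$)
$\left(2079457 + 1875639\right) + x{\left(1256,-1100 \right)} = \left(2079457 + 1875639\right) + \left(91 + 182 \left(-1100\right)\right) = 3955096 + \left(91 - 200200\right) = 3955096 - 200109 = 3754987$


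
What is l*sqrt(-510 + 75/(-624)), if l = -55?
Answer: -55*I*sqrt(1379365)/52 ≈ -1242.2*I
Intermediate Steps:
l*sqrt(-510 + 75/(-624)) = -55*sqrt(-510 + 75/(-624)) = -55*sqrt(-510 + 75*(-1/624)) = -55*sqrt(-510 - 25/208) = -55*I*sqrt(1379365)/52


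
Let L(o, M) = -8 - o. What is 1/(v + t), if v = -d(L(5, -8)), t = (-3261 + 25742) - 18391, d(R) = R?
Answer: 1/4103 ≈ 0.00024372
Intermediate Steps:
t = 4090 (t = 22481 - 18391 = 4090)
v = 13 (v = -(-8 - 1*5) = -(-8 - 5) = -1*(-13) = 13)
1/(v + t) = 1/(13 + 4090) = 1/4103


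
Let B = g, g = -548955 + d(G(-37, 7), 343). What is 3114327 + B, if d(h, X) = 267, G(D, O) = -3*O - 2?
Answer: 2565639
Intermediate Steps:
G(D, O) = -2 - 3*O
g = -548688 (g = -548955 + 267 = -548688)
B = -548688
3114327 + B = 3114327 - 548688 = 2565639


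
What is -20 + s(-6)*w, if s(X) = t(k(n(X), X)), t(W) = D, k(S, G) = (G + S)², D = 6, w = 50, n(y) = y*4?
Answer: 280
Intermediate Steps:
n(y) = 4*y
t(W) = 6
s(X) = 6
-20 + s(-6)*w = -20 + 6*50 = -20 + 300 = 280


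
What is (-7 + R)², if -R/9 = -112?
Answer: 1002001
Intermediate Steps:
R = 1008 (R = -9*(-112) = 1008)
(-7 + R)² = (-7 + 1008)² = 1001² = 1002001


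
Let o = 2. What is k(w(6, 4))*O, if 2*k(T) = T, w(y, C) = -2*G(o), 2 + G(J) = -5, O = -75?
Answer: -525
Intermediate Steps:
G(J) = -7 (G(J) = -2 - 5 = -7)
w(y, C) = 14 (w(y, C) = -2*(-7) = 14)
k(T) = T/2
k(w(6, 4))*O = ((½)*14)*(-75) = 7*(-75) = -525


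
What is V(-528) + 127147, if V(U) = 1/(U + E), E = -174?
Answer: 89257193/702 ≈ 1.2715e+5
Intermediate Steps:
V(U) = 1/(-174 + U) (V(U) = 1/(U - 174) = 1/(-174 + U))
V(-528) + 127147 = 1/(-174 - 528) + 127147 = 1/(-702) + 127147 = -1/702 + 127147 = 89257193/702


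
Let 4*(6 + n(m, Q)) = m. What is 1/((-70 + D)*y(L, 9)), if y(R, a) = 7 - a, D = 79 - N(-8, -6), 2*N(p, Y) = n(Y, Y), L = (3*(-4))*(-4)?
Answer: -2/51 ≈ -0.039216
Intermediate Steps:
n(m, Q) = -6 + m/4
L = 48 (L = -12*(-4) = 48)
N(p, Y) = -3 + Y/8 (N(p, Y) = (-6 + Y/4)/2 = -3 + Y/8)
D = 331/4 (D = 79 - (-3 + (1/8)*(-6)) = 79 - (-3 - 3/4) = 79 - 1*(-15/4) = 79 + 15/4 = 331/4 ≈ 82.750)
1/((-70 + D)*y(L, 9)) = 1/((-70 + 331/4)*(7 - 1*9)) = 1/(51*(7 - 9)/4) = 1/((51/4)*(-2)) = 1/(-51/2) = -2/51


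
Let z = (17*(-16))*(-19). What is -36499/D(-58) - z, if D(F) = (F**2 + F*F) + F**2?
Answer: -52191955/10092 ≈ -5171.6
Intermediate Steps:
D(F) = 3*F**2 (D(F) = (F**2 + F**2) + F**2 = 2*F**2 + F**2 = 3*F**2)
z = 5168 (z = -272*(-19) = 5168)
-36499/D(-58) - z = -36499/(3*(-58)**2) - 1*5168 = -36499/(3*3364) - 5168 = -36499/10092 - 5168 = -52191955/10092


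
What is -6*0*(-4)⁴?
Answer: 0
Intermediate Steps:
-6*0*(-4)⁴ = 0*256 = 0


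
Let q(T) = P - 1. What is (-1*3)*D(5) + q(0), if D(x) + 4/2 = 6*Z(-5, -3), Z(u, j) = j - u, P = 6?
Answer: -25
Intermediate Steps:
q(T) = 5 (q(T) = 6 - 1 = 5)
D(x) = 10 (D(x) = -2 + 6*(-3 - 1*(-5)) = -2 + 6*(-3 + 5) = -2 + 6*2 = -2 + 12 = 10)
(-1*3)*D(5) + q(0) = -1*3*10 + 5 = -3*10 + 5 = -30 + 5 = -25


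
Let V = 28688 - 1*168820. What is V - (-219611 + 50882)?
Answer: 28597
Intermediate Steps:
V = -140132 (V = 28688 - 168820 = -140132)
V - (-219611 + 50882) = -140132 - (-219611 + 50882) = -140132 - 1*(-168729) = -140132 + 168729 = 28597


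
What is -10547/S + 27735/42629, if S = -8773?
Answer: 692927218/373984217 ≈ 1.8528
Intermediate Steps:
-10547/S + 27735/42629 = -10547/(-8773) + 27735/42629 = -10547*(-1/8773) + 27735*(1/42629) = 10547/8773 + 27735/42629 = 692927218/373984217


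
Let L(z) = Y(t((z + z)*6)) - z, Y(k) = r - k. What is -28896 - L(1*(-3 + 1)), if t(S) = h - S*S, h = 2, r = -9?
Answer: -29463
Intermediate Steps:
t(S) = 2 - S² (t(S) = 2 - S*S = 2 - S²)
Y(k) = -9 - k
L(z) = -11 - z + 144*z² (L(z) = (-9 - (2 - ((z + z)*6)²)) - z = (-9 - (2 - ((2*z)*6)²)) - z = (-9 - (2 - (12*z)²)) - z = (-9 - (2 - 144*z²)) - z = (-9 + (-2 + 144*z²)) - z = (-11 + 144*z²) - z = -11 - z + 144*z²)
-28896 - L(1*(-3 + 1)) = -28896 - (-11 - (-3 + 1) + 144*(1*(-3 + 1))²) = -28896 - (-11 - (-2) + 144*(1*(-2))²) = -28896 - (-11 - 1*(-2) + 144*(-2)²) = -28896 - (-11 + 2 + 144*4) = -28896 - (-11 + 2 + 576) = -28896 - 1*567 = -28896 - 567 = -29463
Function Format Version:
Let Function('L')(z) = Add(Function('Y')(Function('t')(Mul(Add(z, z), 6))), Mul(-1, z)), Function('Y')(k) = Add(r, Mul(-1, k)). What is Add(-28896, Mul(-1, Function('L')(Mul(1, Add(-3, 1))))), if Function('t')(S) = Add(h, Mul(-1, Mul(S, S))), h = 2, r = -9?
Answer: -29463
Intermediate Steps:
Function('t')(S) = Add(2, Mul(-1, Pow(S, 2))) (Function('t')(S) = Add(2, Mul(-1, Mul(S, S))) = Add(2, Mul(-1, Pow(S, 2))))
Function('Y')(k) = Add(-9, Mul(-1, k))
Function('L')(z) = Add(-11, Mul(-1, z), Mul(144, Pow(z, 2))) (Function('L')(z) = Add(Add(-9, Mul(-1, Add(2, Mul(-1, Pow(Mul(Add(z, z), 6), 2))))), Mul(-1, z)) = Add(Add(-9, Mul(-1, Add(2, Mul(-1, Pow(Mul(Mul(2, z), 6), 2))))), Mul(-1, z)) = Add(Add(-9, Mul(-1, Add(2, Mul(-1, Pow(Mul(12, z), 2))))), Mul(-1, z)) = Add(Add(-9, Mul(-1, Add(2, Mul(-1, Mul(144, Pow(z, 2)))))), Mul(-1, z)) = Add(Add(-9, Mul(-1, Add(2, Mul(-144, Pow(z, 2))))), Mul(-1, z)) = Add(Add(-9, Add(-2, Mul(144, Pow(z, 2)))), Mul(-1, z)) = Add(Add(-11, Mul(144, Pow(z, 2))), Mul(-1, z)) = Add(-11, Mul(-1, z), Mul(144, Pow(z, 2))))
Add(-28896, Mul(-1, Function('L')(Mul(1, Add(-3, 1))))) = Add(-28896, Mul(-1, Add(-11, Mul(-1, Mul(1, Add(-3, 1))), Mul(144, Pow(Mul(1, Add(-3, 1)), 2))))) = Add(-28896, Mul(-1, Add(-11, Mul(-1, Mul(1, -2)), Mul(144, Pow(Mul(1, -2), 2))))) = Add(-28896, Mul(-1, Add(-11, Mul(-1, -2), Mul(144, Pow(-2, 2))))) = Add(-28896, Mul(-1, Add(-11, 2, Mul(144, 4)))) = Add(-28896, Mul(-1, Add(-11, 2, 576))) = Add(-28896, Mul(-1, 567)) = Add(-28896, -567) = -29463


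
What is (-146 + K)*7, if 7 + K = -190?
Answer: -2401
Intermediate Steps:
K = -197 (K = -7 - 190 = -197)
(-146 + K)*7 = (-146 - 197)*7 = -343*7 = -2401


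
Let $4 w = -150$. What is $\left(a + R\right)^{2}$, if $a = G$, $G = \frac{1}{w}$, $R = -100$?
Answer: $\frac{56280004}{5625} \approx 10005.0$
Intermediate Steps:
$w = - \frac{75}{2}$ ($w = \frac{1}{4} \left(-150\right) = - \frac{75}{2} \approx -37.5$)
$G = - \frac{2}{75}$ ($G = \frac{1}{- \frac{75}{2}} = - \frac{2}{75} \approx -0.026667$)
$a = - \frac{2}{75} \approx -0.026667$
$\left(a + R\right)^{2} = \left(- \frac{2}{75} - 100\right)^{2} = \left(- \frac{7502}{75}\right)^{2} = \frac{56280004}{5625}$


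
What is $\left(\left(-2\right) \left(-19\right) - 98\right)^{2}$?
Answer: $3600$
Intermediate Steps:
$\left(\left(-2\right) \left(-19\right) - 98\right)^{2} = \left(38 - 98\right)^{2} = \left(-60\right)^{2} = 3600$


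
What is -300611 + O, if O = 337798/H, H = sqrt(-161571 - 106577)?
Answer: -300611 - 168899*I*sqrt(67037)/67037 ≈ -3.0061e+5 - 652.33*I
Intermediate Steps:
H = 2*I*sqrt(67037) (H = sqrt(-268148) = 2*I*sqrt(67037) ≈ 517.83*I)
O = -168899*I*sqrt(67037)/67037 (O = 337798/((2*I*sqrt(67037))) = 337798*(-I*sqrt(67037)/134074) = -168899*I*sqrt(67037)/67037 ≈ -652.33*I)
-300611 + O = -300611 - 168899*I*sqrt(67037)/67037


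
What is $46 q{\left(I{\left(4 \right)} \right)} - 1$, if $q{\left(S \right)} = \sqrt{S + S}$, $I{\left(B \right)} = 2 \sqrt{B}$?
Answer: $-1 + 92 \sqrt{2} \approx 129.11$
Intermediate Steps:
$q{\left(S \right)} = \sqrt{2} \sqrt{S}$ ($q{\left(S \right)} = \sqrt{2 S} = \sqrt{2} \sqrt{S}$)
$46 q{\left(I{\left(4 \right)} \right)} - 1 = 46 \sqrt{2} \sqrt{2 \sqrt{4}} - 1 = 46 \sqrt{2} \sqrt{2 \cdot 2} - 1 = 46 \sqrt{2} \sqrt{4} - 1 = 46 \sqrt{2} \cdot 2 - 1 = 46 \cdot 2 \sqrt{2} - 1 = 92 \sqrt{2} - 1 = -1 + 92 \sqrt{2}$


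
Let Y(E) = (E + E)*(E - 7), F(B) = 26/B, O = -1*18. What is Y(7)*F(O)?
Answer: 0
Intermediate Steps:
O = -18
Y(E) = 2*E*(-7 + E) (Y(E) = (2*E)*(-7 + E) = 2*E*(-7 + E))
Y(7)*F(O) = (2*7*(-7 + 7))*(26/(-18)) = (2*7*0)*(26*(-1/18)) = 0*(-13/9) = 0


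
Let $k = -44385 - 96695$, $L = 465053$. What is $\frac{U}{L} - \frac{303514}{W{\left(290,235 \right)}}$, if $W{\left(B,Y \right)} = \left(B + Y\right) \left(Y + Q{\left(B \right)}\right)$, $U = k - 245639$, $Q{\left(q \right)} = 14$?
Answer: $- \frac{191703937517}{60794053425} \approx -3.1533$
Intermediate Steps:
$k = -141080$
$U = -386719$ ($U = -141080 - 245639 = -386719$)
$W{\left(B,Y \right)} = \left(14 + Y\right) \left(B + Y\right)$ ($W{\left(B,Y \right)} = \left(B + Y\right) \left(Y + 14\right) = \left(B + Y\right) \left(14 + Y\right) = \left(14 + Y\right) \left(B + Y\right)$)
$\frac{U}{L} - \frac{303514}{W{\left(290,235 \right)}} = - \frac{386719}{465053} - \frac{303514}{235^{2} + 14 \cdot 290 + 14 \cdot 235 + 290 \cdot 235} = \left(-386719\right) \frac{1}{465053} - \frac{303514}{55225 + 4060 + 3290 + 68150} = - \frac{386719}{465053} - \frac{303514}{130725} = - \frac{191703937517}{60794053425}$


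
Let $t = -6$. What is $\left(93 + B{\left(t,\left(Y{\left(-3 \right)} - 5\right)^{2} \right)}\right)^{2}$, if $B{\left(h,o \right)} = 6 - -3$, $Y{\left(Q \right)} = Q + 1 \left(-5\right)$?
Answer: $10404$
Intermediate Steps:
$Y{\left(Q \right)} = -5 + Q$ ($Y{\left(Q \right)} = Q - 5 = -5 + Q$)
$B{\left(h,o \right)} = 9$ ($B{\left(h,o \right)} = 6 + 3 = 9$)
$\left(93 + B{\left(t,\left(Y{\left(-3 \right)} - 5\right)^{2} \right)}\right)^{2} = \left(93 + 9\right)^{2} = 102^{2} = 10404$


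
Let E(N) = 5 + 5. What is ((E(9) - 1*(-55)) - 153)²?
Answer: 7744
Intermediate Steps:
E(N) = 10
((E(9) - 1*(-55)) - 153)² = ((10 - 1*(-55)) - 153)² = ((10 + 55) - 153)² = (65 - 153)² = (-88)² = 7744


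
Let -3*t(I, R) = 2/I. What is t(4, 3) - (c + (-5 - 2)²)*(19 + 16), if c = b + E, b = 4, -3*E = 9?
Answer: -10501/6 ≈ -1750.2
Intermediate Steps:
E = -3 (E = -⅓*9 = -3)
t(I, R) = -2/(3*I)
c = 1 (c = 4 - 3 = 1)
t(4, 3) - (c + (-5 - 2)²)*(19 + 16) = -⅔/4 - (1 + (-5 - 2)²)*(19 + 16) = -⅔*¼ - (1 + (-7)²)*35 = -⅙ - (1 + 49)*35 = -⅙ - 50*35 = -⅙ - 1*1750 = -⅙ - 1750 = -10501/6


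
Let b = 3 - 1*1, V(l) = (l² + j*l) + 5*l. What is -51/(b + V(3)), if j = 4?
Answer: -51/38 ≈ -1.3421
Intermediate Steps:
V(l) = l² + 9*l (V(l) = (l² + 4*l) + 5*l = l² + 9*l)
b = 2 (b = 3 - 1 = 2)
-51/(b + V(3)) = -51/(2 + 3*(9 + 3)) = -51/(2 + 3*12) = -51/(2 + 36) = -51/38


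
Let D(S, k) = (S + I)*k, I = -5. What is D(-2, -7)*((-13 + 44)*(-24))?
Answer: -36456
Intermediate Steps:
D(S, k) = k*(-5 + S) (D(S, k) = (S - 5)*k = (-5 + S)*k = k*(-5 + S))
D(-2, -7)*((-13 + 44)*(-24)) = (-7*(-5 - 2))*((-13 + 44)*(-24)) = (-7*(-7))*(31*(-24)) = 49*(-744) = -36456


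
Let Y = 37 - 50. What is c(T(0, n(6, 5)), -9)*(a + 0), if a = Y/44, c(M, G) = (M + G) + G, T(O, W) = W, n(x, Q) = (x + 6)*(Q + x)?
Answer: -741/22 ≈ -33.682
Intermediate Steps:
n(x, Q) = (6 + x)*(Q + x)
Y = -13
c(M, G) = M + 2*G (c(M, G) = (G + M) + G = M + 2*G)
a = -13/44 ≈ -0.29545
c(T(0, n(6, 5)), -9)*(a + 0) = ((6**2 + 6*5 + 6*6 + 5*6) + 2*(-9))*(-13/44 + 0) = ((36 + 30 + 36 + 30) - 18)*(-13/44) = (132 - 18)*(-13/44) = 114*(-13/44) = -741/22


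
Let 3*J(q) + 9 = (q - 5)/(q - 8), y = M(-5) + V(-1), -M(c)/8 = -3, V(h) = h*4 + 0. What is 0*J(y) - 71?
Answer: -71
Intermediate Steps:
V(h) = 4*h (V(h) = 4*h + 0 = 4*h)
M(c) = 24 (M(c) = -8*(-3) = 24)
y = 20 (y = 24 + 4*(-1) = 24 - 4 = 20)
J(q) = -3 + (-5 + q)/(3*(-8 + q)) (J(q) = -3 + ((q - 5)/(q - 8))/3 = -3 + ((-5 + q)/(-8 + q))/3 = -3 + (-5 + q)/(3*(-8 + q)))
0*J(y) - 71 = 0*((67 - 8*20)/(3*(-8 + 20))) - 71 = 0*((⅓)*(67 - 160)/12) - 71 = 0*((⅓)*(1/12)*(-93)) - 71 = 0*(-31/12) - 71 = 0 - 71 = -71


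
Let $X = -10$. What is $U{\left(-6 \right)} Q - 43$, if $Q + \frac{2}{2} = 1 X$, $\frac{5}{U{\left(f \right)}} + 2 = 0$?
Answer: $- \frac{31}{2} \approx -15.5$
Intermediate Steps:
$U{\left(f \right)} = - \frac{5}{2}$ ($U{\left(f \right)} = \frac{5}{-2 + 0} = \frac{5}{-2} = 5 \left(- \frac{1}{2}\right) = - \frac{5}{2}$)
$Q = -11$ ($Q = -1 + 1 \left(-10\right) = -1 - 10 = -11$)
$U{\left(-6 \right)} Q - 43 = \left(- \frac{5}{2}\right) \left(-11\right) - 43 = \frac{55}{2} - 43 = - \frac{31}{2}$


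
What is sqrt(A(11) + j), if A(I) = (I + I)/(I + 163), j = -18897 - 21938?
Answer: I*sqrt(309079158)/87 ≈ 202.08*I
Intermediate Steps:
j = -40835
A(I) = 2*I/(163 + I) (A(I) = (2*I)/(163 + I) = 2*I/(163 + I))
sqrt(A(11) + j) = sqrt(2*11/(163 + 11) - 40835) = sqrt(2*11/174 - 40835) = sqrt(2*11*(1/174) - 40835) = sqrt(11/87 - 40835) = sqrt(-3552634/87) = I*sqrt(309079158)/87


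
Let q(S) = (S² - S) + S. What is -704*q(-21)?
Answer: -310464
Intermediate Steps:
q(S) = S²
-704*q(-21) = -704*(-21)² = -704*441 = -310464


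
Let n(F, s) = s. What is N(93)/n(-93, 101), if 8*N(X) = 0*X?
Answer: 0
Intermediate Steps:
N(X) = 0 (N(X) = (0*X)/8 = (1/8)*0 = 0)
N(93)/n(-93, 101) = 0/101 = 0*(1/101) = 0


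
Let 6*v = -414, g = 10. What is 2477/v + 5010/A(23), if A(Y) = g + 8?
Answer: 5576/23 ≈ 242.43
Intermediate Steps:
v = -69 (v = (⅙)*(-414) = -69)
A(Y) = 18 (A(Y) = 10 + 8 = 18)
2477/v + 5010/A(23) = 2477/(-69) + 5010/18 = 2477*(-1/69) + 5010*(1/18) = -2477/69 + 835/3 = 5576/23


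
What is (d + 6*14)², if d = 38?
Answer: 14884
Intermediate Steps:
(d + 6*14)² = (38 + 6*14)² = (38 + 84)² = 122² = 14884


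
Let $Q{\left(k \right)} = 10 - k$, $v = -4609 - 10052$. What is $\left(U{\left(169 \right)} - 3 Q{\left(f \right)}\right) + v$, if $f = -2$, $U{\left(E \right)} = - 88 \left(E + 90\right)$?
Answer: $-37489$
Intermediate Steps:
$U{\left(E \right)} = -7920 - 88 E$ ($U{\left(E \right)} = - 88 \left(90 + E\right) = -7920 - 88 E$)
$v = -14661$ ($v = -4609 - 10052 = -14661$)
$\left(U{\left(169 \right)} - 3 Q{\left(f \right)}\right) + v = \left(\left(-7920 - 14872\right) - 3 \left(10 - -2\right)\right) - 14661 = \left(\left(-7920 - 14872\right) - 3 \left(10 + 2\right)\right) - 14661 = \left(-22792 - 36\right) - 14661 = -22828 - 14661 = -37489$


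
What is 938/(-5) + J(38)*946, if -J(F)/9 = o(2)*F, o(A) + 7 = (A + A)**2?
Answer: -14559878/5 ≈ -2.9120e+6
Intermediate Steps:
o(A) = -7 + 4*A**2 (o(A) = -7 + (A + A)**2 = -7 + (2*A)**2 = -7 + 4*A**2)
J(F) = -81*F (J(F) = -9*(-7 + 4*2**2)*F = -9*(-7 + 4*4)*F = -9*(-7 + 16)*F = -81*F)
938/(-5) + J(38)*946 = 938/(-5) - 81*38*946 = 938*(-1/5) - 3078*946 = -938/5 - 2911788 = -14559878/5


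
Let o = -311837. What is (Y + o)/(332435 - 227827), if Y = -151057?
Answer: -231447/52304 ≈ -4.4250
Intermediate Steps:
(Y + o)/(332435 - 227827) = (-151057 - 311837)/(332435 - 227827) = -462894/104608 = -462894*1/104608 = -231447/52304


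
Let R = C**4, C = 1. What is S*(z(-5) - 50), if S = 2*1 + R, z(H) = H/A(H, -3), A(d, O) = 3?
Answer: -155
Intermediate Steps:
R = 1 (R = 1**4 = 1)
z(H) = H/3
S = 3 (S = 2*1 + 1 = 2 + 1 = 3)
S*(z(-5) - 50) = 3*((1/3)*(-5) - 50) = 3*(-5/3 - 50) = 3*(-155/3) = -155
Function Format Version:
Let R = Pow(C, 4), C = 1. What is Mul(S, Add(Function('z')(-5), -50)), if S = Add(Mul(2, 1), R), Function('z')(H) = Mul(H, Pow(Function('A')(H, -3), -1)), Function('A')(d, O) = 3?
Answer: -155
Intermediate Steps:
R = 1 (R = Pow(1, 4) = 1)
Function('z')(H) = Mul(Rational(1, 3), H) (Function('z')(H) = Mul(H, Pow(3, -1)) = Mul(H, Rational(1, 3)) = Mul(Rational(1, 3), H))
S = 3 (S = Add(Mul(2, 1), 1) = Add(2, 1) = 3)
Mul(S, Add(Function('z')(-5), -50)) = Mul(3, Add(Mul(Rational(1, 3), -5), -50)) = Mul(3, Add(Rational(-5, 3), -50)) = Mul(3, Rational(-155, 3)) = -155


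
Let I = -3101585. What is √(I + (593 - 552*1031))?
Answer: 2*I*√917526 ≈ 1915.8*I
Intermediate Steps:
√(I + (593 - 552*1031)) = √(-3101585 + (593 - 552*1031)) = √(-3101585 + (593 - 569112)) = √(-3101585 - 568519) = √(-3670104) = 2*I*√917526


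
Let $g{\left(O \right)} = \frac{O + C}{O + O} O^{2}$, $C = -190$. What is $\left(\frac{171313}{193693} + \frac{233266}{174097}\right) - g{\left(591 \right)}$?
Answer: $- \frac{726501021445783}{6131158222} \approx -1.1849 \cdot 10^{5}$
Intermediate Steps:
$g{\left(O \right)} = \frac{O \left(-190 + O\right)}{2}$ ($g{\left(O \right)} = \frac{O - 190}{O + O} O^{2} = \frac{-190 + O}{2 O} O^{2} = \frac{O \left(-190 + O\right)}{2}$)
$\left(\frac{171313}{193693} + \frac{233266}{174097}\right) - g{\left(591 \right)} = \left(\frac{171313}{193693} + \frac{233266}{174097}\right) - \frac{1}{2} \cdot 591 \left(-190 + 591\right) = \left(171313 \cdot \frac{1}{193693} + 233266 \cdot \frac{1}{174097}\right) - \frac{1}{2} \cdot 591 \cdot 401 = \left(\frac{171313}{193693} + \frac{21206}{15827}\right) - \frac{236991}{2} = \frac{6818824609}{3065579111} - \frac{236991}{2} = - \frac{726501021445783}{6131158222}$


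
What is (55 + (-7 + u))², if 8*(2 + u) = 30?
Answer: 39601/16 ≈ 2475.1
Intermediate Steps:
u = 7/4 (u = -2 + (⅛)*30 = -2 + 15/4 = 7/4 ≈ 1.7500)
(55 + (-7 + u))² = (55 + (-7 + 7/4))² = (55 - 21/4)² = (199/4)² = 39601/16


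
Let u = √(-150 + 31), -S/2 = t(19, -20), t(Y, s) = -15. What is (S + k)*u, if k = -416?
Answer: -386*I*√119 ≈ -4210.8*I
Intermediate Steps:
S = 30 (S = -2*(-15) = 30)
u = I*√119 (u = √(-119) = I*√119 ≈ 10.909*I)
(S + k)*u = (30 - 416)*(I*√119) = -386*I*√119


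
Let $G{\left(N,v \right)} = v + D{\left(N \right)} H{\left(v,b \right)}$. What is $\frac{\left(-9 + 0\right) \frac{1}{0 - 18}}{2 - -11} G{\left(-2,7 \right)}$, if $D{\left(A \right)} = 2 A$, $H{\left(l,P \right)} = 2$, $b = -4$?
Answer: $- \frac{1}{26} \approx -0.038462$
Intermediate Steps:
$G{\left(N,v \right)} = v + 4 N$ ($G{\left(N,v \right)} = v + 2 N 2 = v + 4 N$)
$\frac{\left(-9 + 0\right) \frac{1}{0 - 18}}{2 - -11} G{\left(-2,7 \right)} = \frac{\left(-9 + 0\right) \frac{1}{0 - 18}}{2 - -11} \left(7 + 4 \left(-2\right)\right) = \frac{\left(-9\right) \frac{1}{-18}}{2 + 11} \left(7 - 8\right) = \frac{\left(-9\right) \left(- \frac{1}{18}\right)}{13} \left(-1\right) = \frac{1}{2} \cdot \frac{1}{13} \left(-1\right) = \frac{1}{26} \left(-1\right) = - \frac{1}{26}$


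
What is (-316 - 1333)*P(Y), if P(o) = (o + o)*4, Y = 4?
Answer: -52768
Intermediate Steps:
P(o) = 8*o (P(o) = (2*o)*4 = 8*o)
(-316 - 1333)*P(Y) = (-316 - 1333)*(8*4) = -1649*32 = -52768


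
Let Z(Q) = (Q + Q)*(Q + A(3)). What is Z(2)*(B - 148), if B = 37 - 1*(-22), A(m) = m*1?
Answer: -1780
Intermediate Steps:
A(m) = m
Z(Q) = 2*Q*(3 + Q) (Z(Q) = (Q + Q)*(Q + 3) = (2*Q)*(3 + Q) = 2*Q*(3 + Q))
B = 59 (B = 37 + 22 = 59)
Z(2)*(B - 148) = (2*2*(3 + 2))*(59 - 148) = (2*2*5)*(-89) = 20*(-89) = -1780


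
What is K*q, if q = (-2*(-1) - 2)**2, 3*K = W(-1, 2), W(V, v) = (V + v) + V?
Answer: 0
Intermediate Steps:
W(V, v) = v + 2*V
K = 0 (K = (2 + 2*(-1))/3 = (2 - 2)/3 = (1/3)*0 = 0)
q = 0 (q = (2 - 2)**2 = 0**2 = 0)
K*q = 0*0 = 0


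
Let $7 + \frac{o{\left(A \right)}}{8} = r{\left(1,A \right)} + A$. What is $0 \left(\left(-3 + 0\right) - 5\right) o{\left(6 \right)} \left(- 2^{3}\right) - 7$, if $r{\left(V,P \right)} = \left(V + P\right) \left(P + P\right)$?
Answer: $-7$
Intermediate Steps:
$r{\left(V,P \right)} = 2 P \left(P + V\right)$ ($r{\left(V,P \right)} = \left(P + V\right) 2 P = 2 P \left(P + V\right)$)
$o{\left(A \right)} = -56 + 8 A + 16 A \left(1 + A\right)$ ($o{\left(A \right)} = -56 + 8 \left(2 A \left(A + 1\right) + A\right) = -56 + 8 \left(2 A \left(1 + A\right) + A\right) = -56 + 8 \left(A + 2 A \left(1 + A\right)\right) = -56 + \left(8 A + 16 A \left(1 + A\right)\right) = -56 + 8 A + 16 A \left(1 + A\right)$)
$0 \left(\left(-3 + 0\right) - 5\right) o{\left(6 \right)} \left(- 2^{3}\right) - 7 = 0 \left(\left(-3 + 0\right) - 5\right) \left(-56 + 16 \cdot 6^{2} + 24 \cdot 6\right) \left(- 2^{3}\right) - 7 = 0 \left(-3 - 5\right) \left(-56 + 16 \cdot 36 + 144\right) \left(\left(-1\right) 8\right) - 7 = 0 \left(-8\right) \left(-56 + 576 + 144\right) \left(-8\right) - 7 = 0 \cdot 664 \left(-8\right) - 7 = 0 \left(-8\right) - 7 = 0 - 7 = -7$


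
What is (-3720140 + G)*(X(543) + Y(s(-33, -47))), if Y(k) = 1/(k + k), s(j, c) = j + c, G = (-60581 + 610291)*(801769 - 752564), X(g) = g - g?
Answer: -2704476041/16 ≈ -1.6903e+8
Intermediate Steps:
X(g) = 0
G = 27048480550 (G = 549710*49205 = 27048480550)
s(j, c) = c + j
Y(k) = 1/(2*k)
(-3720140 + G)*(X(543) + Y(s(-33, -47))) = (-3720140 + 27048480550)*(0 + 1/(2*(-47 - 33))) = 27044760410*(0 + (½)/(-80)) = 27044760410*(0 + (½)*(-1/80)) = 27044760410*(0 - 1/160) = 27044760410*(-1/160) = -2704476041/16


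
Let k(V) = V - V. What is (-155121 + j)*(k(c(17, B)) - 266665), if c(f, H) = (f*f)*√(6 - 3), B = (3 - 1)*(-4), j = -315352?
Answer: 125458682545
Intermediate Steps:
B = -8 (B = 2*(-4) = -8)
c(f, H) = √3*f² (c(f, H) = f²*√3 = √3*f²)
k(V) = 0
(-155121 + j)*(k(c(17, B)) - 266665) = (-155121 - 315352)*(0 - 266665) = -470473*(-266665) = 125458682545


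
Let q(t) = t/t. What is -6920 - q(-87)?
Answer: -6921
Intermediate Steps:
q(t) = 1
-6920 - q(-87) = -6920 - 1*1 = -6920 - 1 = -6921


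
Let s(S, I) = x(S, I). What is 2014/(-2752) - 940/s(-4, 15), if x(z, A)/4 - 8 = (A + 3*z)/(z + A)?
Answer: -3648597/125216 ≈ -29.138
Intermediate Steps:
x(z, A) = 32 + 4*(A + 3*z)/(A + z) (x(z, A) = 32 + 4*((A + 3*z)/(z + A)) = 32 + 4*((A + 3*z)/(A + z)) = 32 + 4*(A + 3*z)/(A + z))
s(S, I) = 4*(9*I + 11*S)/(I + S)
2014/(-2752) - 940/s(-4, 15) = 2014/(-2752) - 940*(15 - 4)/(4*(9*15 + 11*(-4))) = 2014*(-1/2752) - 940*11/(4*(135 - 44)) = -1007/1376 - 940/(4*(1/11)*91) = -1007/1376 - 940/364/11 = -1007/1376 - 940*11/364 = -1007/1376 - 2585/91 = -3648597/125216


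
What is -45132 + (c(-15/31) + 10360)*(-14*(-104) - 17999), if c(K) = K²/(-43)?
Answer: -7084023457501/41323 ≈ -1.7143e+8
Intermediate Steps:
c(K) = -K²/43 (c(K) = K²*(-1/43) = -K²/43)
-45132 + (c(-15/31) + 10360)*(-14*(-104) - 17999) = -45132 + (-(-15/31)²/43 + 10360)*(-14*(-104) - 17999) = -45132 + (-(-15*1/31)²/43 + 10360)*(1456 - 17999) = -45132 + (-(-15/31)²/43 + 10360)*(-16543) = -45132 + (-1/43*225/961 + 10360)*(-16543) = -45132 + (-225/41323 + 10360)*(-16543) = -45132 + (428106055/41323)*(-16543) = -45132 - 7082158467865/41323 = -7084023457501/41323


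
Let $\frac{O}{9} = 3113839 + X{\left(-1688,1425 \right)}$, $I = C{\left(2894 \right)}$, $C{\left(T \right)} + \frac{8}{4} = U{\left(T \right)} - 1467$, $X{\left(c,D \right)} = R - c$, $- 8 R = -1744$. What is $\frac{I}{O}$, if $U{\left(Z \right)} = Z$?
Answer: $\frac{95}{1869447} \approx 5.0817 \cdot 10^{-5}$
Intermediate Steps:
$R = 218$ ($R = \left(- \frac{1}{8}\right) \left(-1744\right) = 218$)
$X{\left(c,D \right)} = 218 - c$
$C{\left(T \right)} = -1469 + T$ ($C{\left(T \right)} = -2 + \left(T - 1467\right) = -2 + \left(-1467 + T\right) = -1469 + T$)
$I = 1425$ ($I = -1469 + 2894 = 1425$)
$O = 28041705$ ($O = 9 \left(3113839 + \left(218 - -1688\right)\right) = 9 \left(3113839 + \left(218 + 1688\right)\right) = 9 \left(3113839 + 1906\right) = 9 \cdot 3115745 = 28041705$)
$\frac{I}{O} = \frac{1425}{28041705} = 1425 \cdot \frac{1}{28041705} = \frac{95}{1869447}$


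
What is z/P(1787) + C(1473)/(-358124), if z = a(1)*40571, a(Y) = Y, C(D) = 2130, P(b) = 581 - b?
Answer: -25584538/760383 ≈ -33.647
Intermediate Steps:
z = 40571 (z = 1*40571 = 40571)
z/P(1787) + C(1473)/(-358124) = 40571/(581 - 1*1787) + 2130/(-358124) = 40571/(581 - 1787) + 2130*(-1/358124) = 40571/(-1206) - 15/2522 = 40571*(-1/1206) - 15/2522 = -40571/1206 - 15/2522 = -25584538/760383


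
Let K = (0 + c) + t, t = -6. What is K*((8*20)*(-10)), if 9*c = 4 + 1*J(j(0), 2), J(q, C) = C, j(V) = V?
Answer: 25600/3 ≈ 8533.3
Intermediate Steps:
c = ⅔ (c = (4 + 1*2)/9 = (4 + 2)/9 = (⅑)*6 = ⅔ ≈ 0.66667)
K = -16/3 (K = (0 + ⅔) - 6 = ⅔ - 6 = -16/3 ≈ -5.3333)
K*((8*20)*(-10)) = -16*8*20*(-10)/3 = -2560*(-10)/3 = -16/3*(-1600) = 25600/3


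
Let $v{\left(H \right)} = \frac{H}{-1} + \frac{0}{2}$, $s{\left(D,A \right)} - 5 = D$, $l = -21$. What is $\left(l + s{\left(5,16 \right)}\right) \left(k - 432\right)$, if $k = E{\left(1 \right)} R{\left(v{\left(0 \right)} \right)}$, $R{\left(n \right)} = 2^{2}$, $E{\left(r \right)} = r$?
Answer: $4708$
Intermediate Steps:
$s{\left(D,A \right)} = 5 + D$
$v{\left(H \right)} = - H$ ($v{\left(H \right)} = H \left(-1\right) + 0 \cdot \frac{1}{2} = - H + 0 = - H$)
$R{\left(n \right)} = 4$
$k = 4$ ($k = 1 \cdot 4 = 4$)
$\left(l + s{\left(5,16 \right)}\right) \left(k - 432\right) = \left(-21 + \left(5 + 5\right)\right) \left(4 - 432\right) = \left(-21 + 10\right) \left(-428\right) = \left(-11\right) \left(-428\right) = 4708$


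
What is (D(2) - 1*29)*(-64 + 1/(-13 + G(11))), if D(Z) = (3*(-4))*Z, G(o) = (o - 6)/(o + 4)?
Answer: 129055/38 ≈ 3396.2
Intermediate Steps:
G(o) = (-6 + o)/(4 + o)
D(Z) = -12*Z
(D(2) - 1*29)*(-64 + 1/(-13 + G(11))) = (-12*2 - 1*29)*(-64 + 1/(-13 + (-6 + 11)/(4 + 11))) = (-24 - 29)*(-64 + 1/(-13 + 5/15)) = -53*(-64 + 1/(-13 + (1/15)*5)) = -53*(-64 + 1/(-13 + ⅓)) = -53*(-64 + 1/(-38/3)) = -53*(-64 - 3/38) = -53*(-2435/38) = 129055/38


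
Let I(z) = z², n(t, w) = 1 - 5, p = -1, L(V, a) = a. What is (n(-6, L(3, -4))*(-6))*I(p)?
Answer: 24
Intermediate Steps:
n(t, w) = -4
(n(-6, L(3, -4))*(-6))*I(p) = -4*(-6)*(-1)² = 24*1 = 24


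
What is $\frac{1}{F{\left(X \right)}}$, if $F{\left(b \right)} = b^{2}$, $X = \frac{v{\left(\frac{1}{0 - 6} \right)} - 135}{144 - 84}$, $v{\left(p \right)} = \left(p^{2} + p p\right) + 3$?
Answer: $\frac{46656}{225625} \approx 0.20679$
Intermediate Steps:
$v{\left(p \right)} = 3 + 2 p^{2}$ ($v{\left(p \right)} = \left(p^{2} + p^{2}\right) + 3 = 2 p^{2} + 3 = 3 + 2 p^{2}$)
$X = - \frac{475}{216}$ ($X = \frac{\left(3 + 2 \left(\frac{1}{0 - 6}\right)^{2}\right) - 135}{144 - 84} = \frac{\left(3 + 2 \left(\frac{1}{-6}\right)^{2}\right) - 135}{60} = \left(\left(3 + 2 \left(- \frac{1}{6}\right)^{2}\right) - 135\right) \frac{1}{60} = \left(\left(3 + 2 \cdot \frac{1}{36}\right) - 135\right) \frac{1}{60} = \left(\left(3 + \frac{1}{18}\right) - 135\right) \frac{1}{60} = \left(\frac{55}{18} - 135\right) \frac{1}{60} = \left(- \frac{2375}{18}\right) \frac{1}{60} = - \frac{475}{216} \approx -2.1991$)
$\frac{1}{F{\left(X \right)}} = \frac{1}{\left(- \frac{475}{216}\right)^{2}} = \frac{1}{\frac{225625}{46656}} = \frac{46656}{225625}$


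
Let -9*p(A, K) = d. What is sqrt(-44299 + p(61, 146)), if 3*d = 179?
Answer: 2*I*sqrt(897189)/9 ≈ 210.49*I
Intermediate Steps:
d = 179/3 (d = (1/3)*179 = 179/3 ≈ 59.667)
p(A, K) = -179/27 (p(A, K) = -1/9*179/3 = -179/27)
sqrt(-44299 + p(61, 146)) = sqrt(-44299 - 179/27) = sqrt(-1196252/27) = 2*I*sqrt(897189)/9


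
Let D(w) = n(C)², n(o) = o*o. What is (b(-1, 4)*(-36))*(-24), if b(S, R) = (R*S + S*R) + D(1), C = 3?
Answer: 63072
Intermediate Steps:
n(o) = o²
D(w) = 81 (D(w) = (3²)² = 9² = 81)
b(S, R) = 81 + 2*R*S (b(S, R) = (R*S + S*R) + 81 = (R*S + R*S) + 81 = 2*R*S + 81 = 81 + 2*R*S)
(b(-1, 4)*(-36))*(-24) = ((81 + 2*4*(-1))*(-36))*(-24) = ((81 - 8)*(-36))*(-24) = (73*(-36))*(-24) = -2628*(-24) = 63072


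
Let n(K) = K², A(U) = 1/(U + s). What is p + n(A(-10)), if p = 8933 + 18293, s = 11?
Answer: 27227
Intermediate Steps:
A(U) = 1/(11 + U) (A(U) = 1/(U + 11) = 1/(11 + U))
p = 27226
p + n(A(-10)) = 27226 + (1/(11 - 10))² = 27226 + (1/1)² = 27226 + 1² = 27226 + 1 = 27227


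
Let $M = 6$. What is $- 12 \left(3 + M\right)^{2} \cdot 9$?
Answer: $-8748$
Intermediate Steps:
$- 12 \left(3 + M\right)^{2} \cdot 9 = - 12 \left(3 + 6\right)^{2} \cdot 9 = - 12 \cdot 9^{2} \cdot 9 = \left(-12\right) 81 \cdot 9 = \left(-972\right) 9 = -8748$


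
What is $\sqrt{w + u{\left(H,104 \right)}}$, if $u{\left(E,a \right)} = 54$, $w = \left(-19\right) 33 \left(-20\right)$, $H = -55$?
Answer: $\sqrt{12594} \approx 112.22$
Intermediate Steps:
$w = 12540$ ($w = \left(-627\right) \left(-20\right) = 12540$)
$\sqrt{w + u{\left(H,104 \right)}} = \sqrt{12540 + 54} = \sqrt{12594}$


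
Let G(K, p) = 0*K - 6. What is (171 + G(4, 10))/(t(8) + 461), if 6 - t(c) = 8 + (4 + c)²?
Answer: 11/21 ≈ 0.52381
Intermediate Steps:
G(K, p) = -6 (G(K, p) = 0 - 6 = -6)
t(c) = -2 - (4 + c)² (t(c) = 6 - (8 + (4 + c)²) = 6 + (-8 - (4 + c)²) = -2 - (4 + c)²)
(171 + G(4, 10))/(t(8) + 461) = (171 - 6)/((-2 - (4 + 8)²) + 461) = 165/((-2 - 1*12²) + 461) = 165/((-2 - 1*144) + 461) = 165/((-2 - 144) + 461) = 165/(-146 + 461) = 165/315 = 165*(1/315) = 11/21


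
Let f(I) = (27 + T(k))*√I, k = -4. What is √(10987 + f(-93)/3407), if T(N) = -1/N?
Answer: √(510132958252 + 371363*I*√93)/6814 ≈ 104.82 + 0.00036793*I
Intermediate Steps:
f(I) = 109*√I/4 (f(I) = (27 - 1/(-4))*√I = (27 - 1*(-¼))*√I = (27 + ¼)*√I = 109*√I/4)
√(10987 + f(-93)/3407) = √(10987 + (109*√(-93)/4)/3407) = √(10987 + (109*(I*√93)/4)*(1/3407)) = √(10987 + (109*I*√93/4)*(1/3407)) = √(10987 + 109*I*√93/13628)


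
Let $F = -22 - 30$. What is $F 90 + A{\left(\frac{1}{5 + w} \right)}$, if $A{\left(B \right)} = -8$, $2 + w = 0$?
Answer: $-4688$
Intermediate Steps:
$w = -2$ ($w = -2 + 0 = -2$)
$F = -52$
$F 90 + A{\left(\frac{1}{5 + w} \right)} = \left(-52\right) 90 - 8 = -4680 - 8 = -4688$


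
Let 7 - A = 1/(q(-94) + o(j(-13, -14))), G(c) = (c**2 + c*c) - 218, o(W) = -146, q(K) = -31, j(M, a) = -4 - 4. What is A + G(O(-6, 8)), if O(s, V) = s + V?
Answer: -35930/177 ≈ -202.99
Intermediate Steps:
j(M, a) = -8
O(s, V) = V + s
G(c) = -218 + 2*c**2 (G(c) = (c**2 + c**2) - 218 = 2*c**2 - 218 = -218 + 2*c**2)
A = 1240/177 (A = 7 - 1/(-31 - 146) = 7 - 1/(-177) = 7 - 1*(-1/177) = 7 + 1/177 = 1240/177 ≈ 7.0056)
A + G(O(-6, 8)) = 1240/177 + (-218 + 2*(8 - 6)**2) = 1240/177 + (-218 + 2*2**2) = 1240/177 + (-218 + 2*4) = 1240/177 + (-218 + 8) = 1240/177 - 210 = -35930/177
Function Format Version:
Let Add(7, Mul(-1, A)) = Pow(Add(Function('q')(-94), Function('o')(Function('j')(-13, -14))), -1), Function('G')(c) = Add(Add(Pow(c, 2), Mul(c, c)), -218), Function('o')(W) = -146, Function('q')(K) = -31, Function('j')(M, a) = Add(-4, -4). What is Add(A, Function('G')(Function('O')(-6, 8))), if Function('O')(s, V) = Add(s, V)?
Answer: Rational(-35930, 177) ≈ -202.99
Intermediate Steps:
Function('j')(M, a) = -8
Function('O')(s, V) = Add(V, s)
Function('G')(c) = Add(-218, Mul(2, Pow(c, 2))) (Function('G')(c) = Add(Add(Pow(c, 2), Pow(c, 2)), -218) = Add(Mul(2, Pow(c, 2)), -218) = Add(-218, Mul(2, Pow(c, 2))))
A = Rational(1240, 177) (A = Add(7, Mul(-1, Pow(Add(-31, -146), -1))) = Add(7, Mul(-1, Pow(-177, -1))) = Add(7, Mul(-1, Rational(-1, 177))) = Add(7, Rational(1, 177)) = Rational(1240, 177) ≈ 7.0056)
Add(A, Function('G')(Function('O')(-6, 8))) = Add(Rational(1240, 177), Add(-218, Mul(2, Pow(Add(8, -6), 2)))) = Add(Rational(1240, 177), Add(-218, Mul(2, Pow(2, 2)))) = Add(Rational(1240, 177), Add(-218, Mul(2, 4))) = Add(Rational(1240, 177), Add(-218, 8)) = Add(Rational(1240, 177), -210) = Rational(-35930, 177)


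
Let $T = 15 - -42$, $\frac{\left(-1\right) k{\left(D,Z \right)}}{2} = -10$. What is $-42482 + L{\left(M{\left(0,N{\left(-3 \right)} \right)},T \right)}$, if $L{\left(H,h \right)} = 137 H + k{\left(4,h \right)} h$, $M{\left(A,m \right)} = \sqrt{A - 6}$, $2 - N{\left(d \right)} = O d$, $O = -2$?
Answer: $-41342 + 137 i \sqrt{6} \approx -41342.0 + 335.58 i$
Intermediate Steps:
$N{\left(d \right)} = 2 + 2 d$ ($N{\left(d \right)} = 2 - - 2 d = 2 + 2 d$)
$k{\left(D,Z \right)} = 20$ ($k{\left(D,Z \right)} = \left(-2\right) \left(-10\right) = 20$)
$T = 57$ ($T = 15 + 42 = 57$)
$M{\left(A,m \right)} = \sqrt{-6 + A}$
$L{\left(H,h \right)} = 20 h + 137 H$ ($L{\left(H,h \right)} = 137 H + 20 h = 20 h + 137 H$)
$-42482 + L{\left(M{\left(0,N{\left(-3 \right)} \right)},T \right)} = -42482 + \left(20 \cdot 57 + 137 \sqrt{-6 + 0}\right) = -42482 + \left(1140 + 137 \sqrt{-6}\right) = -42482 + \left(1140 + 137 i \sqrt{6}\right) = -41342 + 137 i \sqrt{6}$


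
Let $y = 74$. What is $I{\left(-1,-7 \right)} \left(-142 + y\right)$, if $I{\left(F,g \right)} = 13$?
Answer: $-884$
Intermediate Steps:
$I{\left(-1,-7 \right)} \left(-142 + y\right) = 13 \left(-142 + 74\right) = 13 \left(-68\right) = -884$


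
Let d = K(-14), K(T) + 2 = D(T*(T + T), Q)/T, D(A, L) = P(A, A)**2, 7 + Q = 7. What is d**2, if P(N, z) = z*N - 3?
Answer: 557512516151815296601/196 ≈ 2.8444e+18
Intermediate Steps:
Q = 0 (Q = -7 + 7 = 0)
P(N, z) = -3 + N*z (P(N, z) = N*z - 3 = -3 + N*z)
D(A, L) = (-3 + A**2)**2 (D(A, L) = (-3 + A*A)**2 = (-3 + A**2)**2)
K(T) = -2 + (-3 + 4*T**4)**2/T (K(T) = -2 + (-3 + (T*(T + T))**2)**2/T = -2 + (-3 + (T*(2*T))**2)**2/T = -2 + (-3 + (2*T**2)**2)**2/T = -2 + (-3 + 4*T**4)**2/T)
d = -23611702949/14 (d = -2 + (-3 + 4*(-14)**4)**2/(-14) = -2 - (-3 + 4*38416)**2/14 = -2 - (-3 + 153664)**2/14 = -2 - 1/14*153661**2 = -2 - 1/14*23611702921 = -2 - 23611702921/14 = -23611702949/14 ≈ -1.6866e+9)
d**2 = (-23611702949/14)**2 = 557512516151815296601/196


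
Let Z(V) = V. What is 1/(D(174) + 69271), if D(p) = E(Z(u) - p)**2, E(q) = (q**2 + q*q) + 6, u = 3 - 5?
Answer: 1/3838863035 ≈ 2.6049e-10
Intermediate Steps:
u = -2
E(q) = 6 + 2*q**2 (E(q) = (q**2 + q**2) + 6 = 2*q**2 + 6 = 6 + 2*q**2)
D(p) = (6 + 2*(-2 - p)**2)**2
1/(D(174) + 69271) = 1/(4*(3 + (2 + 174)**2)**2 + 69271) = 1/(4*(3 + 176**2)**2 + 69271) = 1/(4*(3 + 30976)**2 + 69271) = 1/(4*30979**2 + 69271) = 1/(4*959698441 + 69271) = 1/(3838793764 + 69271) = 1/3838863035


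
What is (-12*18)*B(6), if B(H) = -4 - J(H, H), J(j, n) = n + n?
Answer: 3456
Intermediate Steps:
J(j, n) = 2*n
B(H) = -4 - 2*H
(-12*18)*B(6) = (-12*18)*(-4 - 2*6) = -216*(-4 - 12) = -216*(-16) = 3456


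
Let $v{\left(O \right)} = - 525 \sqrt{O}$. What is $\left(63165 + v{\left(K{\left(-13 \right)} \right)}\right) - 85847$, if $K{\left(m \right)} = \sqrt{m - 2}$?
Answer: $-22682 - 525 \sqrt[4]{-15} \approx -23413.0 - 730.58 i$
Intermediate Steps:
$K{\left(m \right)} = \sqrt{-2 + m}$
$\left(63165 + v{\left(K{\left(-13 \right)} \right)}\right) - 85847 = \left(63165 - 525 \sqrt{\sqrt{-2 - 13}}\right) - 85847 = \left(63165 - 525 \sqrt{\sqrt{-15}}\right) - 85847 = \left(63165 - 525 \sqrt{i \sqrt{15}}\right) - 85847 = \left(63165 - 525 \sqrt[4]{15} \sqrt{i}\right) - 85847 = -22682 - 525 \sqrt[4]{15} \sqrt{i}$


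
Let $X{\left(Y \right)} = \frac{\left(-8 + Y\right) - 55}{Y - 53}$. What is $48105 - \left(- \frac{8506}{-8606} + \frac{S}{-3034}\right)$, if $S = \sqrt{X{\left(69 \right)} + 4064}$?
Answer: $\frac{206991562}{4303} + \frac{\sqrt{65030}}{12136} \approx 48104.0$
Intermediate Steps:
$X{\left(Y \right)} = \frac{-63 + Y}{-53 + Y}$
$S = \frac{\sqrt{65030}}{4}$ ($S = \sqrt{\frac{-63 + 69}{-53 + 69} + 4064} = \sqrt{\frac{1}{16} \cdot 6 + 4064} = \sqrt{\frac{3}{8} + 4064} = \sqrt{\frac{32515}{8}} = \frac{\sqrt{65030}}{4} \approx 63.752$)
$48105 - \left(- \frac{8506}{-8606} + \frac{S}{-3034}\right) = 48105 - \left(- \frac{8506}{-8606} + \frac{\frac{1}{4} \sqrt{65030}}{-3034}\right) = 48105 - \left(\left(-8506\right) \left(- \frac{1}{8606}\right) + \frac{\sqrt{65030}}{4} \left(- \frac{1}{3034}\right)\right) = 48105 - \left(\frac{4253}{4303} - \frac{\sqrt{65030}}{12136}\right) = \frac{206991562}{4303} + \frac{\sqrt{65030}}{12136}$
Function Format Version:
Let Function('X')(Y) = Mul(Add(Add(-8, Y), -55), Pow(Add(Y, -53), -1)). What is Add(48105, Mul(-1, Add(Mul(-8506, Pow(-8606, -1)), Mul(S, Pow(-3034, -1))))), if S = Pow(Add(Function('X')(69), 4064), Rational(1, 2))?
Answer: Add(Rational(206991562, 4303), Mul(Rational(1, 12136), Pow(65030, Rational(1, 2)))) ≈ 48104.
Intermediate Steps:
Function('X')(Y) = Mul(Pow(Add(-53, Y), -1), Add(-63, Y)) (Function('X')(Y) = Mul(Add(-63, Y), Pow(Add(-53, Y), -1)) = Mul(Pow(Add(-53, Y), -1), Add(-63, Y)))
S = Mul(Rational(1, 4), Pow(65030, Rational(1, 2))) (S = Pow(Add(Mul(Pow(Add(-53, 69), -1), Add(-63, 69)), 4064), Rational(1, 2)) = Pow(Add(Mul(Pow(16, -1), 6), 4064), Rational(1, 2)) = Pow(Add(Mul(Rational(1, 16), 6), 4064), Rational(1, 2)) = Pow(Add(Rational(3, 8), 4064), Rational(1, 2)) = Pow(Rational(32515, 8), Rational(1, 2)) = Mul(Rational(1, 4), Pow(65030, Rational(1, 2))) ≈ 63.752)
Add(48105, Mul(-1, Add(Mul(-8506, Pow(-8606, -1)), Mul(S, Pow(-3034, -1))))) = Add(48105, Mul(-1, Add(Mul(-8506, Pow(-8606, -1)), Mul(Mul(Rational(1, 4), Pow(65030, Rational(1, 2))), Pow(-3034, -1))))) = Add(48105, Mul(-1, Add(Mul(-8506, Rational(-1, 8606)), Mul(Mul(Rational(1, 4), Pow(65030, Rational(1, 2))), Rational(-1, 3034))))) = Add(48105, Mul(-1, Add(Rational(4253, 4303), Mul(Rational(-1, 12136), Pow(65030, Rational(1, 2)))))) = Add(48105, Add(Rational(-4253, 4303), Mul(Rational(1, 12136), Pow(65030, Rational(1, 2))))) = Add(Rational(206991562, 4303), Mul(Rational(1, 12136), Pow(65030, Rational(1, 2))))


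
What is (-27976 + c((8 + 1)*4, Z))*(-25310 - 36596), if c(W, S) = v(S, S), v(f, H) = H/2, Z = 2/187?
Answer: 323861919966/187 ≈ 1.7319e+9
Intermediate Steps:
Z = 2/187 (Z = 2*(1/187) = 2/187 ≈ 0.010695)
v(f, H) = H/2 (v(f, H) = H*(½) = H/2)
c(W, S) = S/2
(-27976 + c((8 + 1)*4, Z))*(-25310 - 36596) = (-27976 + (½)*(2/187))*(-25310 - 36596) = (-27976 + 1/187)*(-61906) = -5231511/187*(-61906) = 323861919966/187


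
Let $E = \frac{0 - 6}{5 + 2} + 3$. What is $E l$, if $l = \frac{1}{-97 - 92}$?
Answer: $- \frac{5}{441} \approx -0.011338$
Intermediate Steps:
$E = \frac{15}{7}$ ($E = \frac{0 - 6}{7} + 3 = \left(-6\right) \frac{1}{7} + 3 = - \frac{6}{7} + 3 = \frac{15}{7} \approx 2.1429$)
$l = - \frac{1}{189}$ ($l = \frac{1}{-189} = - \frac{1}{189} \approx -0.005291$)
$E l = \frac{15}{7} \left(- \frac{1}{189}\right) = - \frac{5}{441}$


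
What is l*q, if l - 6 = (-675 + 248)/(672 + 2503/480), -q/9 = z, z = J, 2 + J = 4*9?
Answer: -534097908/325063 ≈ -1643.1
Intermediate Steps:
J = 34 (J = -2 + 4*9 = -2 + 36 = 34)
z = 34
q = -306 (q = -9*34 = -306)
l = 1745418/325063 (l = 6 + (-675 + 248)/(672 + 2503/480) = 6 - 427/(672 + 2503*(1/480)) = 6 - 427/(672 + 2503/480) = 6 - 427/325063/480 = 6 - 427*480/325063 = 6 - 204960/325063 = 1745418/325063 ≈ 5.3695)
l*q = (1745418/325063)*(-306) = -534097908/325063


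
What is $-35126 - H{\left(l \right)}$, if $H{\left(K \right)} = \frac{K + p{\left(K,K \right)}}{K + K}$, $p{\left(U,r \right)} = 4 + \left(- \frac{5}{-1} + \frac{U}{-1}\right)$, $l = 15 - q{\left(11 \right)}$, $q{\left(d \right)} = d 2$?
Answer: $- \frac{491755}{14} \approx -35125.0$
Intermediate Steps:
$q{\left(d \right)} = 2 d$
$l = -7$ ($l = 15 - 2 \cdot 11 = 15 - 22 = -7$)
$p{\left(U,r \right)} = 9 - U$ ($p{\left(U,r \right)} = 4 + \left(\left(-5\right) \left(-1\right) + U \left(-1\right)\right) = 4 - \left(-5 + U\right) = 9 - U$)
$H{\left(K \right)} = \frac{9}{2 K}$ ($H{\left(K \right)} = \frac{K - \left(-9 + K\right)}{K + K} = \frac{9}{2 K}$)
$-35126 - H{\left(l \right)} = -35126 - \frac{9}{2 \left(-7\right)} = -35126 - \frac{9}{2} \left(- \frac{1}{7}\right) = -35126 - - \frac{9}{14} = -35126 + \frac{9}{14} = - \frac{491755}{14}$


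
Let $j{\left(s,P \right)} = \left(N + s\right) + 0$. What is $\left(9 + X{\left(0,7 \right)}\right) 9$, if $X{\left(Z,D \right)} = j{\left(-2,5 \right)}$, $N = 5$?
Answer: $108$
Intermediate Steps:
$j{\left(s,P \right)} = 5 + s$ ($j{\left(s,P \right)} = \left(5 + s\right) + 0 = 5 + s$)
$X{\left(Z,D \right)} = 3$ ($X{\left(Z,D \right)} = 5 - 2 = 3$)
$\left(9 + X{\left(0,7 \right)}\right) 9 = \left(9 + 3\right) 9 = 12 \cdot 9 = 108$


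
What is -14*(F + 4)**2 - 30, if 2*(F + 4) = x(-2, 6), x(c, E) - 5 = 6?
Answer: -907/2 ≈ -453.50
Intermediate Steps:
x(c, E) = 11 (x(c, E) = 5 + 6 = 11)
F = 3/2 (F = -4 + (1/2)*11 = -4 + 11/2 = 3/2 ≈ 1.5000)
-14*(F + 4)**2 - 30 = -14*(3/2 + 4)**2 - 30 = -14*(11/2)**2 - 30 = -14*121/4 - 30 = -847/2 - 30 = -907/2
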